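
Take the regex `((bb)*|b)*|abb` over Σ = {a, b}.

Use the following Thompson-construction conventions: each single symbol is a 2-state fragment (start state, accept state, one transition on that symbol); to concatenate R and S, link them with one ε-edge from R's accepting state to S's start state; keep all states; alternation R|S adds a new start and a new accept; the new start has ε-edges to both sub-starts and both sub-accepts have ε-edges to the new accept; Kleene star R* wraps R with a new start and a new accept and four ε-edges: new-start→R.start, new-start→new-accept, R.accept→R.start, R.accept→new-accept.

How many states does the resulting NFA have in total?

20

Per subexpression:
Each of the 6 symbol leaves contributes a 2-state fragment.
  bb → 4 states
  (bb)* → 6 states
  (bb)*|b → 10 states
  ((bb)*|b)* → 12 states
  abb → 6 states
  ((bb)*|b)*|abb → 20 states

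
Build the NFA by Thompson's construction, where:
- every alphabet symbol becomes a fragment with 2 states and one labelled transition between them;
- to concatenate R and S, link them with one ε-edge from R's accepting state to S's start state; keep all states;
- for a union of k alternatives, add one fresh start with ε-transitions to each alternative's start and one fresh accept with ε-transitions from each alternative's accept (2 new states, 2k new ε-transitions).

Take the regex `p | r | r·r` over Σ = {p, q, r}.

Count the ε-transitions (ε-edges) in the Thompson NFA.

Bottom-up over the parse tree:
Each of the 4 symbol leaves contributes 0 ε-transitions.
  r·r : 1 ε-transition
  p | r | r·r : 7 ε-transitions

7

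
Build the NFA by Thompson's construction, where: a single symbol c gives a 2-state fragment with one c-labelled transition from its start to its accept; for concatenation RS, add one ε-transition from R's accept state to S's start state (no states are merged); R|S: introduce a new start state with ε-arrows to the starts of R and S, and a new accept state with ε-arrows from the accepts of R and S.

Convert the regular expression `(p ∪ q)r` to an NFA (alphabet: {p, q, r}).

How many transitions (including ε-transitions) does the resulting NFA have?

8

Recursing over subexpressions:
Each of the 3 symbol leaves contributes 1 transition (1 symbol, 0 ε).
  p ∪ q — 6 transitions (2 symbol, 4 ε)
  (p ∪ q)r — 8 transitions (3 symbol, 5 ε)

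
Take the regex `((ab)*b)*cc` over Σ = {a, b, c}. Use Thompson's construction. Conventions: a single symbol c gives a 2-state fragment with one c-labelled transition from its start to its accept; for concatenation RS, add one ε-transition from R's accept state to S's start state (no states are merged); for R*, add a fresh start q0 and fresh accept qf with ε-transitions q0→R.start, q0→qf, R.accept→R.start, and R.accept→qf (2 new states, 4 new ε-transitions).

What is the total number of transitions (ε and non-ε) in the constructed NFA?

Recursing over subexpressions:
Each of the 5 symbol leaves contributes 1 transition (1 symbol, 0 ε).
  ab : 3 transitions (2 symbol, 1 ε)
  (ab)* : 7 transitions (2 symbol, 5 ε)
  (ab)*b : 9 transitions (3 symbol, 6 ε)
  ((ab)*b)* : 13 transitions (3 symbol, 10 ε)
  ((ab)*b)*cc : 17 transitions (5 symbol, 12 ε)

17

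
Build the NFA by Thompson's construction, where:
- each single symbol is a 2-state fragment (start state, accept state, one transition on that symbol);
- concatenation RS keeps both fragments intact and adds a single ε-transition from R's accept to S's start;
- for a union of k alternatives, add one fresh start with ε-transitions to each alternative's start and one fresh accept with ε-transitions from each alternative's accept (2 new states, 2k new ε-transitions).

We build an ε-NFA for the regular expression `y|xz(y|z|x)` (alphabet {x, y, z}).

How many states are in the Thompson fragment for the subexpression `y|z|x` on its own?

Fragment for `y|z|x`:
Each of the 3 symbol leaves contributes a 2-state fragment.
  y|z|x → 8 states

8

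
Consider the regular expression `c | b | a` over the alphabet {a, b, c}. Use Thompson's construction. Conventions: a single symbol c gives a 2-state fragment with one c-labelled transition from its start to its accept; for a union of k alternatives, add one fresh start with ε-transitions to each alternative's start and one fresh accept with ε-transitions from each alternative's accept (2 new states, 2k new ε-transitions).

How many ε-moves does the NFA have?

6

Building bottom-up:
Each of the 3 symbol leaves contributes 0 ε-transitions.
  c | b | a : 6 ε-transitions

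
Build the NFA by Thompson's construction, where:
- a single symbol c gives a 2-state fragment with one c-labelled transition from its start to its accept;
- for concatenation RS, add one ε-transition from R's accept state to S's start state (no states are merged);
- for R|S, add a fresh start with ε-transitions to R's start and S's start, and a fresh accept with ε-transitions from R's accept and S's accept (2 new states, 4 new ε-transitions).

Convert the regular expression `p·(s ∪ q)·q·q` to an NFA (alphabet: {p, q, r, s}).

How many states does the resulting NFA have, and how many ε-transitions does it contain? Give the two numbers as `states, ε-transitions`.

12, 7

By structural recursion:
Each of the 5 symbol leaves contributes 2 states and 0 ε-transitions.
  s ∪ q → 6 states, 4 ε-transitions
  p·(s ∪ q)·q·q → 12 states, 7 ε-transitions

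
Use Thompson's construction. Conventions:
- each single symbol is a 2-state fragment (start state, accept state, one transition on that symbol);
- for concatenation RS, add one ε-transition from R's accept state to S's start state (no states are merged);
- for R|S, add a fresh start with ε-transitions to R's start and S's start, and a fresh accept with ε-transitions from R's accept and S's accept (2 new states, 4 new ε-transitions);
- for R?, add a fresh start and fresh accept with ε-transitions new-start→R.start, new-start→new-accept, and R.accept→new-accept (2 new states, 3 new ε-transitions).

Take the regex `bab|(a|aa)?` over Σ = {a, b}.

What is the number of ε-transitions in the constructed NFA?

14

Per subexpression:
Each of the 6 symbol leaves contributes 0 ε-transitions.
  bab → 2 ε-transitions
  aa → 1 ε-transition
  a|aa → 5 ε-transitions
  (a|aa)? → 8 ε-transitions
  bab|(a|aa)? → 14 ε-transitions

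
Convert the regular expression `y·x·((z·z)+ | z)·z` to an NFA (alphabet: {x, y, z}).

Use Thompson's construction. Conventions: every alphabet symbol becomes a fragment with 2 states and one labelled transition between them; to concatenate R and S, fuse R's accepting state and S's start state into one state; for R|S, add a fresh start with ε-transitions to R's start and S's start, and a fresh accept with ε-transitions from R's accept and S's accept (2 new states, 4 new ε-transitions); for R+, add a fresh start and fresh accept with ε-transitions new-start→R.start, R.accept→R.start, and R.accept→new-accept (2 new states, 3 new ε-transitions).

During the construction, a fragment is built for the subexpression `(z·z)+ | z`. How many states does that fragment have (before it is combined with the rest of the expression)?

Fragment for `(z·z)+ | z`:
Each of the 3 symbol leaves contributes a 2-state fragment.
  z·z → 3 states
  (z·z)+ → 5 states
  (z·z)+ | z → 9 states

9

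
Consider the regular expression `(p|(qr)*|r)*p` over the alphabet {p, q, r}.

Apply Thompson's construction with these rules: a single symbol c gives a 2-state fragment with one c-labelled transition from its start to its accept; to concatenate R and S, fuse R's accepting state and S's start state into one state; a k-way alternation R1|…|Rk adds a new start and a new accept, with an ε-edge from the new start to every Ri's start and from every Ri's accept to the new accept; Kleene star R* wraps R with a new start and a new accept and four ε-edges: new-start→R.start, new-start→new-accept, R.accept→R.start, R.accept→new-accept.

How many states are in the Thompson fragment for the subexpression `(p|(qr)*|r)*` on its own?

Fragment for `(p|(qr)*|r)*`:
Each of the 4 symbol leaves contributes a 2-state fragment.
  qr = 3 states
  (qr)* = 5 states
  p|(qr)*|r = 11 states
  (p|(qr)*|r)* = 13 states

13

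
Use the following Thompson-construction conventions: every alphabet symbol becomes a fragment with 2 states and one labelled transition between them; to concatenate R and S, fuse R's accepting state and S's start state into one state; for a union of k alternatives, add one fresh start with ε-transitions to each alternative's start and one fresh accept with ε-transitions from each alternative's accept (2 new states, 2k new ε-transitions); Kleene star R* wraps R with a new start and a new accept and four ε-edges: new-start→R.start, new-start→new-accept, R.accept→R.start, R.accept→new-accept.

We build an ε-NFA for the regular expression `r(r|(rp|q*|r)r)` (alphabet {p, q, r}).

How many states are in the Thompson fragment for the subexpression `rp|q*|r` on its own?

Fragment for `rp|q*|r`:
Each of the 4 symbol leaves contributes a 2-state fragment.
  rp — 3 states
  q* — 4 states
  rp|q*|r — 11 states

11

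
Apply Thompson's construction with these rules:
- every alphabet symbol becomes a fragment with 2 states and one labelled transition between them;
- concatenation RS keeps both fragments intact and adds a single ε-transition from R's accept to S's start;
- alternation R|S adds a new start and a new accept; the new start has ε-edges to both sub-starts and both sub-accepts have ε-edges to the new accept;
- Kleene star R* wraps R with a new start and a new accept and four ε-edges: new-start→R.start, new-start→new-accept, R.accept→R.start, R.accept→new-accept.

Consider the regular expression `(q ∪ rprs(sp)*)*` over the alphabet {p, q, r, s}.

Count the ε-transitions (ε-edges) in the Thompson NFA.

Per subexpression:
Each of the 7 symbol leaves contributes 0 ε-transitions.
  sp = 1 ε-transition
  (sp)* = 5 ε-transitions
  rprs(sp)* = 9 ε-transitions
  q ∪ rprs(sp)* = 13 ε-transitions
  (q ∪ rprs(sp)*)* = 17 ε-transitions

17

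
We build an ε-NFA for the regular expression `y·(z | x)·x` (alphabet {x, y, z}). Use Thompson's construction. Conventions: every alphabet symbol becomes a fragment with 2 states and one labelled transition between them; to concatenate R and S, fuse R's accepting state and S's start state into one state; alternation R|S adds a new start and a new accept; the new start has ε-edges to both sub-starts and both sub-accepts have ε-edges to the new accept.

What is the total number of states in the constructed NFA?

8

Building bottom-up:
Each of the 4 symbol leaves contributes a 2-state fragment.
  z | x — 6 states
  y·(z | x)·x — 8 states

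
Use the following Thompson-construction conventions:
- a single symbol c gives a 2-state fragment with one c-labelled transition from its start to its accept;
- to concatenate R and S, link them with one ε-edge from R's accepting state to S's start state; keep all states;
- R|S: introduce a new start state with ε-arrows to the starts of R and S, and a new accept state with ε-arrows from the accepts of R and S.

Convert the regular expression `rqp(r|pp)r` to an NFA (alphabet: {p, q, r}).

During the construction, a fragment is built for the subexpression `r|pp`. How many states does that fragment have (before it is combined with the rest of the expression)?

8

Fragment for `r|pp`:
Each of the 3 symbol leaves contributes a 2-state fragment.
  pp = 4 states
  r|pp = 8 states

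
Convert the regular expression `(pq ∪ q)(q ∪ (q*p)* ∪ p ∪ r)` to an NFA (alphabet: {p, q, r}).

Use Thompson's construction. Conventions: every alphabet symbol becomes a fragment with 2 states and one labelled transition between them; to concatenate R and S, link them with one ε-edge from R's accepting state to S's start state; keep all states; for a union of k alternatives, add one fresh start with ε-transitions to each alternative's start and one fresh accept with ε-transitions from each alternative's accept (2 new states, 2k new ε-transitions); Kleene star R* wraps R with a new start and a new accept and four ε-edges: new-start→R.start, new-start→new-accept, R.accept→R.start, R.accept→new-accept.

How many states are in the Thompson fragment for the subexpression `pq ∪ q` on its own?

8

Fragment for `pq ∪ q`:
Each of the 3 symbol leaves contributes a 2-state fragment.
  pq = 4 states
  pq ∪ q = 8 states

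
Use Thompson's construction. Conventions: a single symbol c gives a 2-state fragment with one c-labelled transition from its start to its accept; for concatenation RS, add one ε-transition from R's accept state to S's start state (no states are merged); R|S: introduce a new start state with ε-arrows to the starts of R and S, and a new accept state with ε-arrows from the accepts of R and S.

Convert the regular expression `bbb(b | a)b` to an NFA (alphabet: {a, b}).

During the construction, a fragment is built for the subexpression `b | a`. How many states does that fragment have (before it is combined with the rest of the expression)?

6

Fragment for `b | a`:
Each of the 2 symbol leaves contributes a 2-state fragment.
  b | a : 6 states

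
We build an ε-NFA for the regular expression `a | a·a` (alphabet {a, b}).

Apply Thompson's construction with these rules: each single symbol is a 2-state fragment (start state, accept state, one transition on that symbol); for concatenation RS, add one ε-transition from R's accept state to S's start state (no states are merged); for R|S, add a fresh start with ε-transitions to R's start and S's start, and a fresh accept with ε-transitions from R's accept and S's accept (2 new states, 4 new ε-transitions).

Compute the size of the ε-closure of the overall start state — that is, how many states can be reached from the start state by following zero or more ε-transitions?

3

Compute the ε-closure size of each fragment's start state recursively; a symbol fragment's start has no outgoing ε-edge, so its closure is just itself (size 1).
  a·a → |ε-closure| equals the left operand's closure size = 1 (its accept is not ε-reachable, so the closure stops there)
  a | a·a → |ε-closure| = 1 + 1 + 1 = 3 (the new accept is not ε-reachable since no branch accepts ε)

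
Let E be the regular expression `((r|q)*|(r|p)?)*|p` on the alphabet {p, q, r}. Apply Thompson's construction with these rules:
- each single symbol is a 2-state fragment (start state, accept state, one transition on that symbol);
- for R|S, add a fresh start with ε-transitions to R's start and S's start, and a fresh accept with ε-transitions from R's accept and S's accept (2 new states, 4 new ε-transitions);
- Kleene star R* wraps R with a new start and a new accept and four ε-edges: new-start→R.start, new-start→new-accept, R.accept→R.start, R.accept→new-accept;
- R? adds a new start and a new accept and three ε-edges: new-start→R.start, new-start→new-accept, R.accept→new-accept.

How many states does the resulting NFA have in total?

24

Bottom-up over the parse tree:
Each of the 5 symbol leaves contributes a 2-state fragment.
  r|q : 6 states
  (r|q)* : 8 states
  r|p : 6 states
  (r|p)? : 8 states
  (r|q)*|(r|p)? : 18 states
  ((r|q)*|(r|p)?)* : 20 states
  ((r|q)*|(r|p)?)*|p : 24 states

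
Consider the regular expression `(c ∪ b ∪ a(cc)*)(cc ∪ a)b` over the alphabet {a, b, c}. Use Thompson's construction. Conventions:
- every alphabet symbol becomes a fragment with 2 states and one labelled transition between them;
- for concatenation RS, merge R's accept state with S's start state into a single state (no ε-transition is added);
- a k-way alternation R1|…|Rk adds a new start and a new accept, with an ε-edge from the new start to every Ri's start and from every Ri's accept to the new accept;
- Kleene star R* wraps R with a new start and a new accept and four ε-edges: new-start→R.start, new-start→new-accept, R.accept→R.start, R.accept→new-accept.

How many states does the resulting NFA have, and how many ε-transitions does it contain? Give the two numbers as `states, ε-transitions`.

Recursing over subexpressions:
Each of the 9 symbol leaves contributes 2 states and 0 ε-transitions.
  cc : 3 states, 0 ε-transitions
  (cc)* : 5 states, 4 ε-transitions
  a(cc)* : 6 states, 4 ε-transitions
  c ∪ b ∪ a(cc)* : 12 states, 10 ε-transitions
  cc : 3 states, 0 ε-transitions
  cc ∪ a : 7 states, 4 ε-transitions
  (c ∪ b ∪ a(cc)*)(cc ∪ a)b : 19 states, 14 ε-transitions

19, 14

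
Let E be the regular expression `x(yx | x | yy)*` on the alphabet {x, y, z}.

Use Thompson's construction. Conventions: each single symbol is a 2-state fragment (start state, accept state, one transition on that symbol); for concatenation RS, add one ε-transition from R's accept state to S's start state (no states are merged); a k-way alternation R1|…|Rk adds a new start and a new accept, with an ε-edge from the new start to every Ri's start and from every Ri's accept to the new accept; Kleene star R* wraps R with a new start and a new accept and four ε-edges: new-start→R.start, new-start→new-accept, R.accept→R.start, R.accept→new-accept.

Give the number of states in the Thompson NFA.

16

Per subexpression:
Each of the 6 symbol leaves contributes a 2-state fragment.
  yx → 4 states
  yy → 4 states
  yx | x | yy → 12 states
  (yx | x | yy)* → 14 states
  x(yx | x | yy)* → 16 states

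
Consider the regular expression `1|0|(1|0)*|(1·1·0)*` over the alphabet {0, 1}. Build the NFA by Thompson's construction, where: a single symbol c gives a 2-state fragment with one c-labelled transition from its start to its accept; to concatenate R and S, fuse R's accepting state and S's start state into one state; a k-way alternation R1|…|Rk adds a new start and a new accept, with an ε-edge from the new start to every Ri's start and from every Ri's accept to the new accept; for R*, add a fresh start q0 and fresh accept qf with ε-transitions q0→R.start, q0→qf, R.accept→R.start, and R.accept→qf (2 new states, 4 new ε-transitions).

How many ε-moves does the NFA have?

20

Bottom-up over the parse tree:
Each of the 7 symbol leaves contributes 0 ε-transitions.
  1|0 : 4 ε-transitions
  (1|0)* : 8 ε-transitions
  1·1·0 : 0 ε-transitions
  (1·1·0)* : 4 ε-transitions
  1|0|(1|0)*|(1·1·0)* : 20 ε-transitions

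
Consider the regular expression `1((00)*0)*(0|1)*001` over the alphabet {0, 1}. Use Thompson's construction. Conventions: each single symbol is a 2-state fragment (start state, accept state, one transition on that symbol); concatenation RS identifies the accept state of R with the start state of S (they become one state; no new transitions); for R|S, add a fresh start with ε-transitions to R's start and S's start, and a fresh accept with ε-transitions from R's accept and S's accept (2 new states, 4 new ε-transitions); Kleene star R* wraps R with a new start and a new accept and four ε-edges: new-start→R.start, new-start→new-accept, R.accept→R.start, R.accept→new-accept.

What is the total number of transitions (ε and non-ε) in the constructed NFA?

25

Building bottom-up:
Each of the 9 symbol leaves contributes 1 transition (1 symbol, 0 ε).
  00 = 2 transitions (2 symbol, 0 ε)
  (00)* = 6 transitions (2 symbol, 4 ε)
  (00)*0 = 7 transitions (3 symbol, 4 ε)
  ((00)*0)* = 11 transitions (3 symbol, 8 ε)
  0|1 = 6 transitions (2 symbol, 4 ε)
  (0|1)* = 10 transitions (2 symbol, 8 ε)
  1((00)*0)*(0|1)*001 = 25 transitions (9 symbol, 16 ε)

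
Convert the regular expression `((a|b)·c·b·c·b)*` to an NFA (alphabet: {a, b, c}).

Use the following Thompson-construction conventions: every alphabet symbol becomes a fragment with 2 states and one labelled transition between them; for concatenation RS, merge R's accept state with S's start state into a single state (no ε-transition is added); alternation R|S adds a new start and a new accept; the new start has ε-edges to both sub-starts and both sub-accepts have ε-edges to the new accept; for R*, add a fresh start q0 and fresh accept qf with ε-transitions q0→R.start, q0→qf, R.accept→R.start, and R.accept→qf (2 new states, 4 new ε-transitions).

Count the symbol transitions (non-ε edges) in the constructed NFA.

6

Bottom-up over the parse tree:
Each of the 6 symbol leaves contributes exactly 1 symbol transition.
  a|b = 2 symbol transitions
  (a|b)·c·b·c·b = 6 symbol transitions
  ((a|b)·c·b·c·b)* = 6 symbol transitions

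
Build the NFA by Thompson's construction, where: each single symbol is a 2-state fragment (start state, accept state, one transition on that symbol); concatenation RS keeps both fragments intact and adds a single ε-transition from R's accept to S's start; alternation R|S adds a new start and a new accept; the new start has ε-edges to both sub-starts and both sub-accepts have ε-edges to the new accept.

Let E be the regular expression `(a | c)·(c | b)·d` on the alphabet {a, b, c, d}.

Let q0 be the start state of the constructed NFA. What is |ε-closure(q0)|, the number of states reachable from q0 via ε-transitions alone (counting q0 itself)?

3

Work bottom-up. For each fragment F, track |ε-closure(F.start)| and whether F's accept lies in that closure (i.e. whether F accepts ε). A single-symbol fragment has closure size 1 and does not accept ε.
  a | c → new start ε-reaches every alternative's start; none of them accept ε, so the new accept is not reached: |ε-closure| = 1 + 1 + 1 = 3
  c | b → new start ε-reaches every alternative's start; none of them accept ε, so the new accept is not reached: |ε-closure| = 1 + 1 + 1 = 3
  (a | c)·(c | b)·d → same as the first factor's closure: |ε-closure| = 3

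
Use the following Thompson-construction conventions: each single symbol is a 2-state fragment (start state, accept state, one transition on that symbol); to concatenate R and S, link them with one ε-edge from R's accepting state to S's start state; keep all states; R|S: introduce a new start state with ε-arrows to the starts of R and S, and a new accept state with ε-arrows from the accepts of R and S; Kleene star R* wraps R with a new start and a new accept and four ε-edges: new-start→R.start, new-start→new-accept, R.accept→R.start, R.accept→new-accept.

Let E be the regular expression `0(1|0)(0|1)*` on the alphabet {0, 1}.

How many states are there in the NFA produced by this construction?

Building bottom-up:
Each of the 5 symbol leaves contributes a 2-state fragment.
  1|0 : 6 states
  0|1 : 6 states
  (0|1)* : 8 states
  0(1|0)(0|1)* : 16 states

16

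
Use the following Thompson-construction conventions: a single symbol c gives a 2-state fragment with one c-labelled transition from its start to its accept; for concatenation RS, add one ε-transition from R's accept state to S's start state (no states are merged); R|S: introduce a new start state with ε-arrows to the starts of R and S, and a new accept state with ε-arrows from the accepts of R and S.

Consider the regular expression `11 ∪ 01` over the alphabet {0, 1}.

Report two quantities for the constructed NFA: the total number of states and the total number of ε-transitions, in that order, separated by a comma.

10, 6

By structural recursion:
Each of the 4 symbol leaves contributes 2 states and 0 ε-transitions.
  11 — 4 states, 1 ε-transition
  01 — 4 states, 1 ε-transition
  11 ∪ 01 — 10 states, 6 ε-transitions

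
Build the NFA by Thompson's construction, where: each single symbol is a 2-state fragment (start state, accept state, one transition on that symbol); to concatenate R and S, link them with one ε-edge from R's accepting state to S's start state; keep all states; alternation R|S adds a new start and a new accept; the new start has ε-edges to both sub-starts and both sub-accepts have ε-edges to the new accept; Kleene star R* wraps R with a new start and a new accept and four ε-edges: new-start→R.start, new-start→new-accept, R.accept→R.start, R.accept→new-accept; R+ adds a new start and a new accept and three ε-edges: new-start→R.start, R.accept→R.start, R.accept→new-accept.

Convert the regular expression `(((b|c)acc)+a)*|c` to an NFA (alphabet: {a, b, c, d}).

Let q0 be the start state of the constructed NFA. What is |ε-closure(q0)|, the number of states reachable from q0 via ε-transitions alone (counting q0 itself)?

Let C(F) = |ε-closure(F.start)| within fragment F, and note whether F accepts ε. Symbol fragments have C = 1 and do not accept ε. Then:
  b|c → new start ε-reaches every alternative's start; none of them accept ε, so the new accept is not reached: |ε-closure| = 1 + 1 + 1 = 3
  (b|c)acc → same as the first factor's closure: |ε-closure| = 3
  ((b|c)acc)+ → new start ε-reaches only the body's start; the new accept needs a symbol first: |ε-closure| = 1 + 3 = 4
  ((b|c)acc)+a → same as the first factor's closure: |ε-closure| = 4
  (((b|c)acc)+a)* → new start has ε-edges to the inner start and to the new accept, so |ε-closure| = 2 + 4 = 6
  (((b|c)acc)+a)*|c → new start ε-reaches every alternative's start; at least one alternative accepts ε, so the union's new accept is reached too: |ε-closure| = 1 + 6 + 1 + 1 = 9

9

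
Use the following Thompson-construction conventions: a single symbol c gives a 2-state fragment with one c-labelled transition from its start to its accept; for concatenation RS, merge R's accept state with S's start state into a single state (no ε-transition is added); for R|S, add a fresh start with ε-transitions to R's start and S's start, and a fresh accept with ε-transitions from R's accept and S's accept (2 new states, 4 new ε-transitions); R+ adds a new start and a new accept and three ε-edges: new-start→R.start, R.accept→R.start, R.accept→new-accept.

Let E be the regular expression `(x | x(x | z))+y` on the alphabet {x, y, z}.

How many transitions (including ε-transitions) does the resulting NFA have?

16

Per subexpression:
Each of the 5 symbol leaves contributes 1 transition (1 symbol, 0 ε).
  x | z = 6 transitions (2 symbol, 4 ε)
  x(x | z) = 7 transitions (3 symbol, 4 ε)
  x | x(x | z) = 12 transitions (4 symbol, 8 ε)
  (x | x(x | z))+ = 15 transitions (4 symbol, 11 ε)
  (x | x(x | z))+y = 16 transitions (5 symbol, 11 ε)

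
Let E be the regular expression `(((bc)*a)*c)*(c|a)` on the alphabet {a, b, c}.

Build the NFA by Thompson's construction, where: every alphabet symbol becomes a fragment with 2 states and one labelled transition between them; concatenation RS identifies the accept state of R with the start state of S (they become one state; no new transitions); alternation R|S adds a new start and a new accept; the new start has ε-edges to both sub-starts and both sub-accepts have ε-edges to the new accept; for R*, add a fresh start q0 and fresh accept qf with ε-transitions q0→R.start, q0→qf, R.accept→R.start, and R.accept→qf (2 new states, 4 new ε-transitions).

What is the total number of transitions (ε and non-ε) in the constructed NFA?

Recursing over subexpressions:
Each of the 6 symbol leaves contributes 1 transition (1 symbol, 0 ε).
  bc → 2 transitions (2 symbol, 0 ε)
  (bc)* → 6 transitions (2 symbol, 4 ε)
  (bc)*a → 7 transitions (3 symbol, 4 ε)
  ((bc)*a)* → 11 transitions (3 symbol, 8 ε)
  ((bc)*a)*c → 12 transitions (4 symbol, 8 ε)
  (((bc)*a)*c)* → 16 transitions (4 symbol, 12 ε)
  c|a → 6 transitions (2 symbol, 4 ε)
  (((bc)*a)*c)*(c|a) → 22 transitions (6 symbol, 16 ε)

22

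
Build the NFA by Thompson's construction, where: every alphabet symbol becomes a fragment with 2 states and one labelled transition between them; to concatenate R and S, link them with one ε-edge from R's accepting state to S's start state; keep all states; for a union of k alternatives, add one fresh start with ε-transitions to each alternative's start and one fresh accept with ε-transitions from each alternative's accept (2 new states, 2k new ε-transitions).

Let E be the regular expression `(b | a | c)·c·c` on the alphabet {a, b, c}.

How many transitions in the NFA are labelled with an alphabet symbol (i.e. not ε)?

5

By structural recursion:
Each of the 5 symbol leaves contributes exactly 1 symbol transition.
  b | a | c = 3 symbol transitions
  (b | a | c)·c·c = 5 symbol transitions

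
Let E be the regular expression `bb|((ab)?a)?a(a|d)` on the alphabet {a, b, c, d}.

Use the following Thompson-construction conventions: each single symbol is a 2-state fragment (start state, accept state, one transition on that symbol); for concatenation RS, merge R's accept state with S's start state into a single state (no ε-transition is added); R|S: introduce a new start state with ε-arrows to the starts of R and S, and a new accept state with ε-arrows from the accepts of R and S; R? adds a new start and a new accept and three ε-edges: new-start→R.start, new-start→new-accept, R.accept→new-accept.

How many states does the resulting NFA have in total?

19

Building bottom-up:
Each of the 8 symbol leaves contributes a 2-state fragment.
  bb — 3 states
  ab — 3 states
  (ab)? — 5 states
  (ab)?a — 6 states
  ((ab)?a)? — 8 states
  a|d — 6 states
  ((ab)?a)?a(a|d) — 14 states
  bb|((ab)?a)?a(a|d) — 19 states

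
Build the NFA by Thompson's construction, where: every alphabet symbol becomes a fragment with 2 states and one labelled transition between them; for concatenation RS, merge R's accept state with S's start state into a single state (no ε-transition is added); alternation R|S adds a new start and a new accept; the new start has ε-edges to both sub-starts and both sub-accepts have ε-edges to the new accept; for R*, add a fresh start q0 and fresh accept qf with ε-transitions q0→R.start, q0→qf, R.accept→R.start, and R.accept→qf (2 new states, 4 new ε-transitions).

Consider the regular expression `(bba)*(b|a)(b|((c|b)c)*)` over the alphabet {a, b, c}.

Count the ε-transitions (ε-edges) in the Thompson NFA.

Bottom-up over the parse tree:
Each of the 9 symbol leaves contributes 0 ε-transitions.
  bba : 0 ε-transitions
  (bba)* : 4 ε-transitions
  b|a : 4 ε-transitions
  c|b : 4 ε-transitions
  (c|b)c : 4 ε-transitions
  ((c|b)c)* : 8 ε-transitions
  b|((c|b)c)* : 12 ε-transitions
  (bba)*(b|a)(b|((c|b)c)*) : 20 ε-transitions

20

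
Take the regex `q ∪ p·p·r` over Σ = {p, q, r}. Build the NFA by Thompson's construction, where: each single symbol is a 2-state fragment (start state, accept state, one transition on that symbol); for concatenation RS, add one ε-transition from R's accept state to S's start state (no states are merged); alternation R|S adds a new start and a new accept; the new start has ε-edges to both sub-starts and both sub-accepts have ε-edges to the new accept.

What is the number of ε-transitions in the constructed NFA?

Per subexpression:
Each of the 4 symbol leaves contributes 0 ε-transitions.
  p·p·r : 2 ε-transitions
  q ∪ p·p·r : 6 ε-transitions

6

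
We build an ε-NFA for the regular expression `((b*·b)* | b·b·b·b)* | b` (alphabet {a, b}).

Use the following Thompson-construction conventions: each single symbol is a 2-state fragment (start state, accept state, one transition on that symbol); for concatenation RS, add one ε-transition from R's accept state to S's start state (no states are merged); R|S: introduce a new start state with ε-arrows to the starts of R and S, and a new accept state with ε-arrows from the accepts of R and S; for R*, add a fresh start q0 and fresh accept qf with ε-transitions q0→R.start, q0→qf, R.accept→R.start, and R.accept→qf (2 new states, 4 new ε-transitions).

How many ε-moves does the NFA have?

By structural recursion:
Each of the 7 symbol leaves contributes 0 ε-transitions.
  b* = 4 ε-transitions
  b*·b = 5 ε-transitions
  (b*·b)* = 9 ε-transitions
  b·b·b·b = 3 ε-transitions
  (b*·b)* | b·b·b·b = 16 ε-transitions
  ((b*·b)* | b·b·b·b)* = 20 ε-transitions
  ((b*·b)* | b·b·b·b)* | b = 24 ε-transitions

24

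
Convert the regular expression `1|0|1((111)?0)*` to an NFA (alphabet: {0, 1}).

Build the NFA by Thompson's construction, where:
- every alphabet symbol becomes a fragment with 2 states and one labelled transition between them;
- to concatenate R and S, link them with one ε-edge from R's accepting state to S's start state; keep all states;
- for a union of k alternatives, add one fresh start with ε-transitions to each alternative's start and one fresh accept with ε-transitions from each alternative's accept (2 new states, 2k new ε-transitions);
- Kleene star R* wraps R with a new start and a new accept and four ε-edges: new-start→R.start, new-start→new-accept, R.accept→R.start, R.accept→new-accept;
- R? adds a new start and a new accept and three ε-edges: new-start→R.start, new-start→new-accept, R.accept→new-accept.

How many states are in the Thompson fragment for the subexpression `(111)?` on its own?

8

Fragment for `(111)?`:
Each of the 3 symbol leaves contributes a 2-state fragment.
  111 : 6 states
  (111)? : 8 states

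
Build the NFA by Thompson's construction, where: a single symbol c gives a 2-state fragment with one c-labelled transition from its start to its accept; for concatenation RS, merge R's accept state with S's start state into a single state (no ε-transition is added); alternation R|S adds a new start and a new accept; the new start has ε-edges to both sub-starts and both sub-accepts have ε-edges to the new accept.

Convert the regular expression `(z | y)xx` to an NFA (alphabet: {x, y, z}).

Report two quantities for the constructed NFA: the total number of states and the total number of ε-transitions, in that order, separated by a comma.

8, 4

Recursing over subexpressions:
Each of the 4 symbol leaves contributes 2 states and 0 ε-transitions.
  z | y → 6 states, 4 ε-transitions
  (z | y)xx → 8 states, 4 ε-transitions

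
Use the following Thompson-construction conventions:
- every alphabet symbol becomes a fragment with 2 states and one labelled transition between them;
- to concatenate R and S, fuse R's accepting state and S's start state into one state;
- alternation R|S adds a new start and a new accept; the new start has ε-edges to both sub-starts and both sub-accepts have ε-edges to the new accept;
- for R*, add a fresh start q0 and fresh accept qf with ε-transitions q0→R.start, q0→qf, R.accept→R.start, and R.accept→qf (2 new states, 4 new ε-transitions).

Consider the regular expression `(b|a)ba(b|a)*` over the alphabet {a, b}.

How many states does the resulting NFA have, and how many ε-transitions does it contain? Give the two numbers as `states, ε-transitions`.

15, 12

Building bottom-up:
Each of the 6 symbol leaves contributes 2 states and 0 ε-transitions.
  b|a : 6 states, 4 ε-transitions
  b|a : 6 states, 4 ε-transitions
  (b|a)* : 8 states, 8 ε-transitions
  (b|a)ba(b|a)* : 15 states, 12 ε-transitions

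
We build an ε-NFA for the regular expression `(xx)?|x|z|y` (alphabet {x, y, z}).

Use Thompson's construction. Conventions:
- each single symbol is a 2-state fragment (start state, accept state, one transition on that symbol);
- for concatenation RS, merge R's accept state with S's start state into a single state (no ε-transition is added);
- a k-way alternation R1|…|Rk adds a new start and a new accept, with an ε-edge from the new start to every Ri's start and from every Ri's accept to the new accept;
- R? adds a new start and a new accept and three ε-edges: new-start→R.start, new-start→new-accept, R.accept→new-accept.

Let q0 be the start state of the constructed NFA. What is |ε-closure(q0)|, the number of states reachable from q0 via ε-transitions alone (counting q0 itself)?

Work bottom-up. For each fragment F, track |ε-closure(F.start)| and whether F's accept lies in that closure (i.e. whether F accepts ε). A single-symbol fragment has closure size 1 and does not accept ε.
  xx — |closure| equals the left operand's closure size = 1 (its accept is not ε-reachable, so the closure stops there)
  (xx)? — |closure| = 1 (new start) + 1 (body) + 1 (new accept, via ε) = 3
  (xx)?|x|z|y — new start ε-reaches every alternative's start; at least one alternative accepts ε, so the union's new accept is reached too: |closure| = 1 + 3 + 1 + 1 + 1 + 1 = 8

8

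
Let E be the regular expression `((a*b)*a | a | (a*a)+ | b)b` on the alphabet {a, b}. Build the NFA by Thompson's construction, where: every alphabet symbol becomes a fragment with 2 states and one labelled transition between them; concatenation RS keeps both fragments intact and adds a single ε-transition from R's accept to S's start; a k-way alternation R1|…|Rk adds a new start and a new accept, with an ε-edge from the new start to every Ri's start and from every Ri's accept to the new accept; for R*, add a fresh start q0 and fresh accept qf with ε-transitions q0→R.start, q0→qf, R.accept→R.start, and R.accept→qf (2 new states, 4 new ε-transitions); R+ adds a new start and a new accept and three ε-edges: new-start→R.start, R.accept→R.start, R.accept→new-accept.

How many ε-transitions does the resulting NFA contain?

27

Per subexpression:
Each of the 8 symbol leaves contributes 0 ε-transitions.
  a* — 4 ε-transitions
  a*b — 5 ε-transitions
  (a*b)* — 9 ε-transitions
  (a*b)*a — 10 ε-transitions
  a* — 4 ε-transitions
  a*a — 5 ε-transitions
  (a*a)+ — 8 ε-transitions
  (a*b)*a | a | (a*a)+ | b — 26 ε-transitions
  ((a*b)*a | a | (a*a)+ | b)b — 27 ε-transitions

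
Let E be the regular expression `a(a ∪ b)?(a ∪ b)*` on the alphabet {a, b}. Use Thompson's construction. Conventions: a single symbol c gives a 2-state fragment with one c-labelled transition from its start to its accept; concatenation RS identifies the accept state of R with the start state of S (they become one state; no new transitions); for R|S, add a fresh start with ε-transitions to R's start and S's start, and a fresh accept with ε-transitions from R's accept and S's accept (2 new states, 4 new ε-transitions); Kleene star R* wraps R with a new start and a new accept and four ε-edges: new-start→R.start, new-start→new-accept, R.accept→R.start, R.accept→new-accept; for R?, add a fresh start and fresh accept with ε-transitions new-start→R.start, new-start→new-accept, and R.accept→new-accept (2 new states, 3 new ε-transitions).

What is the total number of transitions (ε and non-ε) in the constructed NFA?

By structural recursion:
Each of the 5 symbol leaves contributes 1 transition (1 symbol, 0 ε).
  a ∪ b — 6 transitions (2 symbol, 4 ε)
  (a ∪ b)? — 9 transitions (2 symbol, 7 ε)
  a ∪ b — 6 transitions (2 symbol, 4 ε)
  (a ∪ b)* — 10 transitions (2 symbol, 8 ε)
  a(a ∪ b)?(a ∪ b)* — 20 transitions (5 symbol, 15 ε)

20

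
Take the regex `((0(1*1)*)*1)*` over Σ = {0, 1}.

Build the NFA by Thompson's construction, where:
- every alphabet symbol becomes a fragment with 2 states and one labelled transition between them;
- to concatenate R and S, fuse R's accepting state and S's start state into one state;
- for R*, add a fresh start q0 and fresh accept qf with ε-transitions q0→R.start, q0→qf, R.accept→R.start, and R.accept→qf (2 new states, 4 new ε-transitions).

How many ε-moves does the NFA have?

Per subexpression:
Each of the 4 symbol leaves contributes 0 ε-transitions.
  1* → 4 ε-transitions
  1*1 → 4 ε-transitions
  (1*1)* → 8 ε-transitions
  0(1*1)* → 8 ε-transitions
  (0(1*1)*)* → 12 ε-transitions
  (0(1*1)*)*1 → 12 ε-transitions
  ((0(1*1)*)*1)* → 16 ε-transitions

16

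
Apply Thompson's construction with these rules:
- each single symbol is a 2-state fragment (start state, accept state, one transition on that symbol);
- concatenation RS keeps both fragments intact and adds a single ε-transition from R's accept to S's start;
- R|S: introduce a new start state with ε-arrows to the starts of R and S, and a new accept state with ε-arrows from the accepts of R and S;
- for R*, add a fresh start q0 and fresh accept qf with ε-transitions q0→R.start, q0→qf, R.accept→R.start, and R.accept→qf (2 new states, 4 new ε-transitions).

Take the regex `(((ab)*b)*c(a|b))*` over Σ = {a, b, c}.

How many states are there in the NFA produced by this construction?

20

Per subexpression:
Each of the 6 symbol leaves contributes a 2-state fragment.
  ab — 4 states
  (ab)* — 6 states
  (ab)*b — 8 states
  ((ab)*b)* — 10 states
  a|b — 6 states
  ((ab)*b)*c(a|b) — 18 states
  (((ab)*b)*c(a|b))* — 20 states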